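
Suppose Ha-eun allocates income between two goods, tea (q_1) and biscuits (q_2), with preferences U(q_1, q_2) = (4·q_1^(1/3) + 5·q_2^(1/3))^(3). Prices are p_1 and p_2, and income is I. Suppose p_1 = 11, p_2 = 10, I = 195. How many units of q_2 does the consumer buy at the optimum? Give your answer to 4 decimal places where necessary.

q_2* = 11.5917

From the CES first-order condition, (4/5)·(q_2/q_1)^(2/3) = p_1/p_2.
Hence q_2/q_1 = ((5/4)·p_1/p_2)^(1/(2/3)), i.e. raised to the 1.5 power.
With the ratio pinned down, the budget gives q_1* = I/(p_1 + p_2·(q_2/q_1)) and q_2* = (q_2/q_1)·q_1*.
Numerically q_2/q_1 = 1.61233, so q_1* = 195/(11 + 10·1.61233) = 7.1894 and q_2* = 1.61233·7.1894 = 11.5917.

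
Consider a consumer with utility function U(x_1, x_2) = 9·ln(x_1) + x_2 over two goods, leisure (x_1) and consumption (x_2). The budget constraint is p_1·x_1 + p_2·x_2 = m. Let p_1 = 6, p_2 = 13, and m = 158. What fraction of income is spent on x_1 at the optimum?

share on x_1 = 0.7405

Set MRS = p_1/p_2: (9/x_1)/1 = p_1/p_2.
So x_1*(p_1,p_2) = 9·p_2/p_1, independent of income; and x_2* = (m − 9·p_2)/p_2.
At the given prices: x_1* = 9·13/6 = 19.5, and x_2* = 3.1538.
Expenditure on x_1: 6·19.5 = 117; share = 0.7405.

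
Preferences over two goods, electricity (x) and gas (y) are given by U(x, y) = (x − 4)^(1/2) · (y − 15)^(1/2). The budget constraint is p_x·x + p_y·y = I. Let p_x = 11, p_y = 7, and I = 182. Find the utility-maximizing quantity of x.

MRS = (y−15)/(x−4). Tangency with p_x/p_y gives y−15 = (p_x/p_y)·(x−4).
Substituting into the budget: x* = 4 + 0.5·(I − 4·p_x − 15·p_y)/p_x, and y* = 15 + 0.5·(…)/p_y.
Discretionary income = 182 − 4·11 − 15·7 = 33; x* = 4 + 0.5·33/11 = 5.5.

x* = 5.5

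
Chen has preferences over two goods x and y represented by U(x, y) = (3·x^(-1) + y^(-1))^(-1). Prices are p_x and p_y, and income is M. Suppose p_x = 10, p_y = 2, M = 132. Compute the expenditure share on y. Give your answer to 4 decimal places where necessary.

Numerically y/x = 1.290994, so x* = 132/(10 + 2·1.290994) = 10.4912 and y* = 1.290994·10.4912 = 13.5441.
Expenditure on y: 2·13.5441 = 27.0881; share = 0.2052.

share on y = 0.2052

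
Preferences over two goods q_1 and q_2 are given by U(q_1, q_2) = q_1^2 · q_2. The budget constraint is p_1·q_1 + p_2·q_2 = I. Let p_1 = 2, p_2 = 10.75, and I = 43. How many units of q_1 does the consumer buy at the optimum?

Tangency: MRS = 2·q_2/q_1 = p_1/p_2.
Rearranging, p_2·q_2 = (1/2)·p_1·q_1. Substituting into the budget gives p_1·q_1·(1 + (1/2)) = I.
Demand: q_1*(p_1,p_2,I) = 2/3·I/p_1 and q_2* = 1/3·I/p_2.
At p_1=2, p_2=10.75, I=43: q_1* = 2/3·43/2 = 14.3333.

q_1* = 14.3333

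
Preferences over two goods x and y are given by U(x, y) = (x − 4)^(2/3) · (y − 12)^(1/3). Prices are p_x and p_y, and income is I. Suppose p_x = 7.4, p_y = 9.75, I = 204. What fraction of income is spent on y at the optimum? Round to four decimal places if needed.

share on y = 0.6673

Substituting into the budget: x* = 4 + 2/3·(I − 4·p_x − 12·p_y)/p_x, and y* = 12 + 1/3·(…)/p_y.
Discretionary income = 204 − 4·7.4 − 12·9.75 = 57.4; x* = 4 + 2/3·57.4/7.4 = 9.1712; y* = 12 + 1/3·57.4/9.75 = 13.9624.
Expenditure on y: 9.75·13.9624 = 136.1333; share = 0.6673.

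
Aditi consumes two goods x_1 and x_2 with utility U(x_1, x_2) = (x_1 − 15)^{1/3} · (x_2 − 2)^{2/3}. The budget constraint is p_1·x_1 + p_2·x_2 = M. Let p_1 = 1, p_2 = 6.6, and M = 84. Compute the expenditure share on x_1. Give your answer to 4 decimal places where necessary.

Let x_1' = x_1−15, x_2' = x_2−2. MRS = (1/2)·x_2'/x_1' = p_1/p_2.
Substituting into the budget: x_1* = 15 + 1/3·(M − 15·p_1 − 2·p_2)/p_1, and x_2* = 2 + 2/3·(…)/p_2.
Discretionary income = 84 − 15·1 − 2·6.6 = 55.8; x_1* = 15 + 1/3·55.8/1 = 33.6; x_2* = 2 + 2/3·55.8/6.6 = 7.6364.
Expenditure on x_1: 1·33.6 = 33.6; share = 0.4.

share on x_1 = 0.4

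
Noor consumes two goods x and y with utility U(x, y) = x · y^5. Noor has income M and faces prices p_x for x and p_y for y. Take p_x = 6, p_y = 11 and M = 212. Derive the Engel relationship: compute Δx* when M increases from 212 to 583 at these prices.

Δx* = 10.3056

The MRS is (1/5)·y/x. Set MRS = p_x/p_y.
So p_y·y = 5·p_x·x; combined with the budget, a share 1/6 of income goes to x.
Demand: x*(p_x,p_y,M) = 1/6·M/p_x and y* = 5/6·M/p_y.
At p_x=6, p_y=11, M=212: x* = 1/6·212/6 = 5.8889.
At M' = 583: x* = 16.1944. Change: 16.1944 − 5.8889 = 10.3056.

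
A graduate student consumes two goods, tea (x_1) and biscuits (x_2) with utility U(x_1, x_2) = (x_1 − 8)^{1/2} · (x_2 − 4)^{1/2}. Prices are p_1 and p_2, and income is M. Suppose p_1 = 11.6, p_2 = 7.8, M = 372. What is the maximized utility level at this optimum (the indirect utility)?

MRS = (x_2−4)/(x_1−8). Tangency with p_1/p_2 gives x_2−4 = (p_1/p_2)·(x_1−8).
After buying the subsistence bundle (8, 4), a share 0.5 of the remaining income goes to x_1: x_1* = 8 + 0.5·(M − 8p_1 − 4p_2)/p_1.
Discretionary income = 372 − 8·11.6 − 4·7.8 = 248; x_1* = 8 + 0.5·248/11.6 = 18.6897; x_2* = 4 + 0.5·248/7.8 = 19.8974.
Utility at the optimum: U(18.6897, 19.8974) = 13.036.

V = 13.036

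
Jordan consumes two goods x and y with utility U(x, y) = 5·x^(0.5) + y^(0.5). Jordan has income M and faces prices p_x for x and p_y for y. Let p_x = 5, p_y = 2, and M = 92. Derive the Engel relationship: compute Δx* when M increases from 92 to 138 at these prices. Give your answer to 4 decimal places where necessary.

MRS = MU_x/MU_y = 5·(y/x)^(0.5). Set equal to p_x/p_y.
Hence y/x = ((1/5)·p_x/p_y)^(1/(0.5)), i.e. raised to the 2 power.
With the ratio pinned down, the budget gives x* = M/(p_x + p_y·(y/x)) and y* = (y/x)·x*.
Numerically y/x = 0.25, so x* = 92/(5 + 2·0.25) = 16.7273.
At M' = 138: x* = 25.0909. Change: 25.0909 − 16.7273 = 8.3636.

Δx* = 8.3636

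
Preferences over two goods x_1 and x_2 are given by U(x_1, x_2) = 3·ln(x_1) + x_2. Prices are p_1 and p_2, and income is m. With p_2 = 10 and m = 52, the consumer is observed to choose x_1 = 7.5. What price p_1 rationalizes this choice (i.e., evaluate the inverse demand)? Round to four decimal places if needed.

Set MRS = p_1/p_2: (3/x_1)/1 = p_1/p_2.
So x_1*(p_1,p_2) = 3·p_2/p_1, independent of income; and x_2* = (m − 3·p_2)/p_2.
Set x_1* = 7.5 in the demand function and solve for p_1: p_1 = 4.

p_1 = 4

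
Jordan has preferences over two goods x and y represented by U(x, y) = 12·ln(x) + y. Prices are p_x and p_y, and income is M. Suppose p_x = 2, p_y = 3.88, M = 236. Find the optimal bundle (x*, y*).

x* = 23.28, y* = 48.8247

Set MRS = p_x/p_y: (12/x)/1 = p_x/p_y.
So x*(p_x,p_y) = 12·p_y/p_x, independent of income; and y* = (M − 12·p_y)/p_y.
At the given prices: x* = 12·3.88/2 = 23.28, and y* = 48.8247.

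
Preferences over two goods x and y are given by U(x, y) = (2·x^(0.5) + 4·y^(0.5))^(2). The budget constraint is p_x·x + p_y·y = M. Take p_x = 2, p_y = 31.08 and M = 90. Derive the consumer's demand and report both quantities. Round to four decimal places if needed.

From the CES first-order condition, (1/2)·(y/x)^(0.5) = p_x/p_y.
Hence y/x = (2·p_x/p_y)^(1/(0.5)), i.e. raised to the 2 power.
With the ratio pinned down, the budget gives x* = M/(p_x + p_y·(y/x)) and y* = (y/x)·x*.
Numerically y/x = 0.016564, so x* = 90/(2 + 31.08·0.016564) = 35.7881 and y* = 0.016564·35.7881 = 0.5928.

x* = 35.7881, y* = 0.5928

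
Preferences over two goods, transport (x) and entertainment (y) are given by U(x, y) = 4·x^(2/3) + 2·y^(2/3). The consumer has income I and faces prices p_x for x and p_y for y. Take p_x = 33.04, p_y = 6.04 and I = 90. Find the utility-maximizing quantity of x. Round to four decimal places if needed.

MU_x ∝ 4·x^(-1/3), MU_y ∝ 2·y^(-1/3), so MRS = 2·(y/x)^(1/3) = p_x/p_y.
Solve for the ratio: y/x = [(1/2)·p_x/p_y]^(3).
With the ratio pinned down, the budget gives x* = I/(p_x + p_y·(y/x)) and y* = (y/x)·x*.
Numerically y/x = 20.460645, so x* = 90/(33.04 + 6.04·20.460645) = 0.5746.

x* = 0.5746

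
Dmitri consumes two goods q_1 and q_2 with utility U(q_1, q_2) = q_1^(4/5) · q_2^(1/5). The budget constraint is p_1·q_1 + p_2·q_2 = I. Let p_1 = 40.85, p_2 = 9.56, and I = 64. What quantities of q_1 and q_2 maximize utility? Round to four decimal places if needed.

Demand: q_1*(p_1,p_2,I) = 0.8·I/p_1 and q_2* = 0.2·I/p_2.
At p_1=40.85, p_2=9.56, I=64: q_1* = 0.8·64/40.85 = 1.2534, q_2* = 1.3389.

q_1* = 1.2534, q_2* = 1.3389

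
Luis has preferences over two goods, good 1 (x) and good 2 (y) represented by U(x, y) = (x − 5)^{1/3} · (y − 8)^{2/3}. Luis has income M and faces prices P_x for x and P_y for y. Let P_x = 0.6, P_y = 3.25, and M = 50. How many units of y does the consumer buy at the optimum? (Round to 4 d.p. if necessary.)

y* = 12.3077

MRS = (1/2)·(y−8)/(x−5). Tangency with P_x/P_y gives y−8 = 2·(P_x/P_y)·(x−5).
After buying the subsistence bundle (5, 8), a share 1/3 of the remaining income goes to x: x* = 5 + 1/3·(M − 5P_x − 8P_y)/P_x.
Discretionary income = 50 − 5·0.6 − 8·3.25 = 21; y* = 8 + 2/3·21/3.25 = 12.3077.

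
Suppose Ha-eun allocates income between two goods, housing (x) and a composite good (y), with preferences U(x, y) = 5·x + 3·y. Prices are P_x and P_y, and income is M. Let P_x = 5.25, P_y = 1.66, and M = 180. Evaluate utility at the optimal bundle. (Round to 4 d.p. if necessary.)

Linear utility — the consumer picks whichever good has higher MU/price: 5/5.25 = 0.9524 vs 3/1.66 = 1.8072.
y gives more utility per dollar, so spend all income on y: y* = M/P_y, x* = 0.
Numerically: x* = 0, y* = 108.4337.
Utility at the optimum: U(0, 108.4337) = 325.3012.

V = 325.3012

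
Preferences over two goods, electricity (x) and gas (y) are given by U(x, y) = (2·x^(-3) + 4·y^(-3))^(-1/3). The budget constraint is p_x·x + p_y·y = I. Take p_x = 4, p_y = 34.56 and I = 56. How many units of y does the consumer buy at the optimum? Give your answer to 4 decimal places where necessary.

From the CES first-order condition, (1/2)·(y/x)^(4) = p_x/p_y.
Solve for the ratio: y/x = [2·p_x/p_y]^(0.25).
Substitute y = (y/x)·x into the budget: x* = I/(p_x + p_y·(y/x)).
Numerically y/x = 0.693632, so x* = 56/(4 + 34.56·0.693632) = 2.002 and y* = 0.693632·2.002 = 1.3887.

y* = 1.3887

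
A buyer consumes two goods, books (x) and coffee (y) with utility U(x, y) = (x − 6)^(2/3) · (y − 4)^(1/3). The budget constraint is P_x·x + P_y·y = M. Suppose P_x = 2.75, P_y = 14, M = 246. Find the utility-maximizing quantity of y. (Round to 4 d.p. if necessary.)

This is Cobb-Douglas in (x−6, y−4): tangency gives 2/3·P_y·(y−4) = 1/3·P_x·(x−6).
After buying the subsistence bundle (6, 4), a share 2/3 of the remaining income goes to x: x* = 6 + 2/3·(M − 6P_x − 4P_y)/P_x.
Discretionary income = 246 − 6·2.75 − 4·14 = 173.5; y* = 4 + 1/3·173.5/14 = 8.131.

y* = 8.131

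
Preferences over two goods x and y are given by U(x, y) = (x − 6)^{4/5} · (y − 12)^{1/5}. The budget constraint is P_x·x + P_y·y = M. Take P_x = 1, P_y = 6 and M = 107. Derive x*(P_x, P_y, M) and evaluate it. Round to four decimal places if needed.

x* = 29.2

This is Cobb-Douglas in (x−6, y−12): tangency gives 0.8·P_y·(y−12) = 0.2·P_x·(x−6).
Substituting into the budget: x* = 6 + 0.8·(M − 6·P_x − 12·P_y)/P_x, and y* = 12 + 0.2·(…)/P_y.
Discretionary income = 107 − 6·1 − 12·6 = 29; x* = 6 + 0.8·29/1 = 29.2.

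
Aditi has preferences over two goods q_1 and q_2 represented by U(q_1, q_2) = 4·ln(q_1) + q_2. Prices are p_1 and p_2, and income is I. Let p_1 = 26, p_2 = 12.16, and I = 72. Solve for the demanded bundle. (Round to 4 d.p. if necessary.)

q_1* = 1.8708, q_2* = 1.9211

Set MRS = p_1/p_2: (4/q_1)/1 = p_1/p_2.
So q_1*(p_1,p_2) = 4·p_2/p_1, independent of income; and q_2* = (I − 4·p_2)/p_2.
At the given prices: q_1* = 4·12.16/26 = 1.8708, and q_2* = 1.9211.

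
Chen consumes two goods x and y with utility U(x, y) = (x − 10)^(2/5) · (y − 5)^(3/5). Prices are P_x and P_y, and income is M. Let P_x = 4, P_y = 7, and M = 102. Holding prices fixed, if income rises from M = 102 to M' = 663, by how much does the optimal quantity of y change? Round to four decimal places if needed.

This is Cobb-Douglas in (x−10, y−5): tangency gives 0.4·P_y·(y−5) = 0.6·P_x·(x−10).
Substituting into the budget: x* = 10 + 0.4·(M − 10·P_x − 5·P_y)/P_x, and y* = 5 + 0.6·(…)/P_y.
Discretionary income = 102 − 10·4 − 5·7 = 27; y* = 5 + 0.6·27/7 = 7.3143.
At M' = 663: y* = 55.4. Change: 55.4 − 7.3143 = 48.0857.

Δy* = 48.0857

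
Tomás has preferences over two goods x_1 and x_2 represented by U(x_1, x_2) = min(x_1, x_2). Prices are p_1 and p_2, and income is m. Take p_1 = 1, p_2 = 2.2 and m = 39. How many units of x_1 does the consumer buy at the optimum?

With perfect complements, no substitution: consume in ratio x_1:x_2 = 1:1.
Budget: p_1·x_1 + p_2·x_1 = m, so (p_1 + p_2)·x_1 = m.
Demand: x_1*(p_1,p_2,m) = m/(p_1 + p_2), x_2* = m/(p_1 + p_2).
Here 1 + 2.2 = 3.2, giving x_1* = 12.1875.

x_1* = 12.1875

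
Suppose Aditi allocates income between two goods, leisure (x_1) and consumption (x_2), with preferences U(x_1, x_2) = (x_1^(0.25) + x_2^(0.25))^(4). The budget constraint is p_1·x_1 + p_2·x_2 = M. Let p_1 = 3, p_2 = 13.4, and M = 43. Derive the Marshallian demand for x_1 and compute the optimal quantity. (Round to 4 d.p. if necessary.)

Substitute x_2 = (x_2/x_1)·x_1 into the budget: x_1* = M/(p_1 + p_2·(x_2/x_1)).
Numerically x_2/x_1 = 0.135943, so x_1* = 43/(3 + 13.4·0.135943) = 8.9181.

x_1* = 8.9181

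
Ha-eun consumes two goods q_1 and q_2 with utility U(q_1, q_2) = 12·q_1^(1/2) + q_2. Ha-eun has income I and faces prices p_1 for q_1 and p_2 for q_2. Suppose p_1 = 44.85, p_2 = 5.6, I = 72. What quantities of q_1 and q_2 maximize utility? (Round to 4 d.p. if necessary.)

q_1* = 0.5612, q_2* = 8.3622

MU_q_1 = 6/√q_1, MU_q_2 = 1. Tangency: 6/√q_1 = p_1/p_2.
Solve: √q_1 = 6·p_2/p_1, so q_1*(p_1,p_2) = (6·p_2/p_1)², and q_2* = (I − p_1·q_1*)/p_2.
Plugging in: q_1* = (6·5.6/44.85)² = 0.5612, q_2* = 8.3622.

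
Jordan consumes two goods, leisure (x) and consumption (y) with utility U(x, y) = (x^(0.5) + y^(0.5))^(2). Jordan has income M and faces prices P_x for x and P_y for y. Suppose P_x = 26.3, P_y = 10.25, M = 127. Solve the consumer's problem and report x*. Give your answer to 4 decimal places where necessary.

x* = 1.3542

From the CES first-order condition, (y/x)^(0.5) = P_x/P_y.
Hence y/x = (P_x/P_y)^(1/(0.5)), i.e. raised to the 2 power.
Substitute y = (y/x)·x into the budget: x* = M/(P_x + P_y·(y/x)).
Numerically y/x = 6.583605, so x* = 127/(26.3 + 10.25·6.583605) = 1.3542.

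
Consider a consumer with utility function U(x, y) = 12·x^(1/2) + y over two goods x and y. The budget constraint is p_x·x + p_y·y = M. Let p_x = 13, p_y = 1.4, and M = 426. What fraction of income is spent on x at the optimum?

MU_x = 6/√x, MU_y = 1. Tangency: 6/√x = p_x/p_y.
Thus x* = (6·p_y/p_x)² — independent of M — with the rest of income spent on y.
Plugging in: x* = (6·1.4/13)² = 0.4175, y* = 300.4088.
Expenditure on x: 13·0.4175 = 5.4277; share = 0.0127.

share on x = 0.0127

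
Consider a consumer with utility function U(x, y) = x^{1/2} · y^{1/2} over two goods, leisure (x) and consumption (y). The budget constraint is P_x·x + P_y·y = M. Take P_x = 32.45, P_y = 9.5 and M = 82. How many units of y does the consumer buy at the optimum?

MU_x/MU_y = (0.5·y)/(0.5·x); tangency sets this equal to P_x/P_y.
So 0.5·P_y·y = 0.5·P_x·x; combined with the budget, a share 0.5 of income goes to x.
Demand: x*(P_x,P_y,M) = 0.5·M/P_x and y* = 0.5·M/P_y.
At P_x=32.45, P_y=9.5, M=82: y* = 0.5·82/9.5 = 4.3158.

y* = 4.3158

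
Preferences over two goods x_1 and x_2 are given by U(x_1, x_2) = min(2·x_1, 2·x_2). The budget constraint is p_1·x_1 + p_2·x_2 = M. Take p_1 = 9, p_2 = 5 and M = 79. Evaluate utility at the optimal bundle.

V = 11.2857

Leontief preferences: the optimum is at the kink where x_1/2 = x_2/2, i.e. x_2 = x_1.
Budget: p_1·x_1 + p_2·x_1 = M, so (2·p_1 + 2·p_2)·x_1 = 2·M.
Demand: x_1*(p_1,p_2,M) = 2·M/(2·p_1 + 2·p_2), x_2* = 2·M/(2·p_1 + 2·p_2).
Here 2·9 + 2·5 = 28, giving x_1* = 5.6429 and x_2* = 5.6429.
Utility at the optimum: U(5.6429, 5.6429) = 11.2857.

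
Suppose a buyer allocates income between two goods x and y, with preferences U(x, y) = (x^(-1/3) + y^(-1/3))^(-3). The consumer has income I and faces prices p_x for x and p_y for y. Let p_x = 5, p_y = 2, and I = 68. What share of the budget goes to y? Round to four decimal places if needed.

share on y = 0.443

From the CES first-order condition, (y/x)^(4/3) = p_x/p_y.
Solve for the ratio: y/x = [p_x/p_y]^(0.75).
With the ratio pinned down, the budget gives x* = I/(p_x + p_y·(y/x)) and y* = (y/x)·x*.
Numerically y/x = 1.988177, so x* = 68/(5 + 2·1.988177) = 7.5755 and y* = 1.988177·7.5755 = 15.0614.
Expenditure on y: 2·15.0614 = 30.1227; share = 0.443.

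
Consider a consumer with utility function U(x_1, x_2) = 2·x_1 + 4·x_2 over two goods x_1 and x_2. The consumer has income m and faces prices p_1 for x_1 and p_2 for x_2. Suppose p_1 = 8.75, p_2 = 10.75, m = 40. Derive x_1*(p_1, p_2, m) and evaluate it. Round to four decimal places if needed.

Perfect substitutes: compare marginal utility per dollar. 2/p_1 vs 4/p_2 → 0.2286 vs 0.3721.
x_2 gives more utility per dollar, so spend all income on x_2: x_2* = m/p_2, x_1* = 0.
Numerically: x_1* = 0, x_2* = 3.7209.

x_1* = 0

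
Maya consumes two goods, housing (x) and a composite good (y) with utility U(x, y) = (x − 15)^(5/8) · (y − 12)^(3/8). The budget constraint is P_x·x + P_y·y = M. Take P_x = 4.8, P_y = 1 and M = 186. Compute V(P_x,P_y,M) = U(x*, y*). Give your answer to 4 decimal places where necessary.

V = 19.7475

After buying the subsistence bundle (15, 12), a share 0.625 of the remaining income goes to x: x* = 15 + 0.625·(M − 15P_x − 12P_y)/P_x.
Discretionary income = 186 − 15·4.8 − 12·1 = 102; x* = 15 + 0.625·102/4.8 = 28.2812; y* = 12 + 0.375·102/1 = 50.25.
Utility at the optimum: U(28.2812, 50.25) = 19.7475.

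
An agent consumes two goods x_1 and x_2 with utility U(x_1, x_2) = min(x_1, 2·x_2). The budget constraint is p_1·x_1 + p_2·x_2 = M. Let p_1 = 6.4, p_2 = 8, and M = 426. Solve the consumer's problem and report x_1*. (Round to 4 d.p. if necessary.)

x_1* = 40.9615

Leontief preferences: the optimum is at the kink where x_1/2 = x_2/1, i.e. x_2 = (1/2)·x_1.
Budget: p_1·x_1 + p_2·(1/2)·x_1 = M, so (2·p_1 + p_2)·x_1 = 2·M.
Demand: x_1*(p_1,p_2,M) = 2·M/(2·p_1 + p_2), x_2* = M/(2·p_1 + p_2).
Here 2·6.4 + 8 = 20.8, giving x_1* = 40.9615.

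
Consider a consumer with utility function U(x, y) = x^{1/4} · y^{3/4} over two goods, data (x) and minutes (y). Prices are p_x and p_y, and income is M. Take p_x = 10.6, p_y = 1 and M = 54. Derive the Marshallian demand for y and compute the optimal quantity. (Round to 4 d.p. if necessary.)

Tangency: MRS = (1/3)·y/x = p_x/p_y.
Rearranging, p_y·y = 3·p_x·x. Substituting into the budget gives p_x·x·(1 + 3) = M.
Demand: x*(p_x,p_y,M) = 0.25·M/p_x and y* = 0.75·M/p_y.
At p_x=10.6, p_y=1, M=54: y* = 0.75·54/1 = 40.5.

y* = 40.5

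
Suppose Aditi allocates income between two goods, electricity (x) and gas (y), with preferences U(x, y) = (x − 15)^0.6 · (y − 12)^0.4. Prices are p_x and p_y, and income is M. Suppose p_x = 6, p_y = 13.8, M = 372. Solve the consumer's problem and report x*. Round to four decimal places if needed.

Let x' = x−15, y' = y−12. MRS = (3/2)·y'/x' = p_x/p_y.
Substituting into the budget: x* = 15 + 0.6·(M − 15·p_x − 12·p_y)/p_x, and y* = 12 + 0.4·(…)/p_y.
Discretionary income = 372 − 15·6 − 12·13.8 = 116.4; x* = 15 + 0.6·116.4/6 = 26.64.

x* = 26.64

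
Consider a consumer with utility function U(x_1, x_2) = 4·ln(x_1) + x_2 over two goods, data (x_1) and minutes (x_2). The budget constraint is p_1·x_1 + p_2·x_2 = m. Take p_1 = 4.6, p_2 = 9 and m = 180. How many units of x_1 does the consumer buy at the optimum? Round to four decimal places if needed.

x_1* = 7.8261

Set MRS = p_1/p_2: (4/x_1)/1 = p_1/p_2.
So x_1*(p_1,p_2) = 4·p_2/p_1, independent of income; and x_2* = (m − 4·p_2)/p_2.
At the given prices: x_1* = 4·9/4.6 = 7.8261.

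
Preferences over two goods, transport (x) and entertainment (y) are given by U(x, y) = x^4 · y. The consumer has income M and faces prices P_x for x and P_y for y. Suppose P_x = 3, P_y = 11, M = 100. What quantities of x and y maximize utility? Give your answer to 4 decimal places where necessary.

MU_x/MU_y = (4·y)/(x); tangency sets this equal to P_x/P_y.
So 4·P_y·y = P_x·x; combined with the budget, a share 0.8 of income goes to x.
Demand: x*(P_x,P_y,M) = 0.8·M/P_x and y* = 0.2·M/P_y.
At P_x=3, P_y=11, M=100: x* = 0.8·100/3 = 26.6667, y* = 1.8182.

x* = 26.6667, y* = 1.8182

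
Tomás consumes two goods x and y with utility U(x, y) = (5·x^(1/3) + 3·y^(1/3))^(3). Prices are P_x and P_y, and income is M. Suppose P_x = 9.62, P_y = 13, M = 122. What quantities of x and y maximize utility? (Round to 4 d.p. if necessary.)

x* = 9.0598, y* = 2.6804

MRS = MU_x/MU_y = (5/3)·(y/x)^(2/3). Set equal to P_x/P_y.
Solve for the ratio: y/x = [(3/5)·P_x/P_y]^(1.5).
Substitute y = (y/x)·x into the budget: x* = M/(P_x + P_y·(y/x)).
Numerically y/x = 0.295852, so x* = 122/(9.62 + 13·0.295852) = 9.0598 and y* = 0.295852·9.0598 = 2.6804.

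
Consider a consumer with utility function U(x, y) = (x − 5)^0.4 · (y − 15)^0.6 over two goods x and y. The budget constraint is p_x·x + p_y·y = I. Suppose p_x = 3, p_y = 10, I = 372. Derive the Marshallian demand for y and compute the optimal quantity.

y* = 27.42

Discretionary income = 372 − 5·3 − 15·10 = 207; y* = 15 + 0.6·207/10 = 27.42.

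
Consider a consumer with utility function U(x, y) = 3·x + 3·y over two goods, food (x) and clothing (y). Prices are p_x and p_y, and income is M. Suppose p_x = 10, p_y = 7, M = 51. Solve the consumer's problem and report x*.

x* = 0

Linear utility — the consumer picks whichever good has higher MU/price: 3/10 = 0.3 vs 3/7 = 0.4286.
y gives more utility per dollar, so spend all income on y: y* = M/p_y, x* = 0.
Numerically: x* = 0, y* = 7.2857.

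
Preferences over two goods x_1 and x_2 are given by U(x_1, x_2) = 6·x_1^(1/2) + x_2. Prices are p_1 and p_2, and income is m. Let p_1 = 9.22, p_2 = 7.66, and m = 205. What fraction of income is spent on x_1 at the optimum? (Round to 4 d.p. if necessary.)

share on x_1 = 0.2794

Solve: √x_1 = 3·p_2/p_1, so x_1*(p_1,p_2) = (3·p_2/p_1)², and x_2* = (m − p_1·x_1*)/p_2.
Plugging in: x_1* = (3·7.66/9.22)² = 6.2121, x_2* = 19.2852.
Expenditure on x_1: 9.22·6.2121 = 57.2755; share = 0.2794.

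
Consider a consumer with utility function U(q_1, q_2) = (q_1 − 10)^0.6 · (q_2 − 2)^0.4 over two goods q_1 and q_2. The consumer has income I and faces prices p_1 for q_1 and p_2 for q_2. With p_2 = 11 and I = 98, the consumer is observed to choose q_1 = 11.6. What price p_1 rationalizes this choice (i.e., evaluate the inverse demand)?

p_1 = 6

This is Cobb-Douglas in (q_1−10, q_2−2): tangency gives 0.6·p_2·(q_2−2) = 0.4·p_1·(q_1−10).
After buying the subsistence bundle (10, 2), a share 0.6 of the remaining income goes to q_1: q_1* = 10 + 0.6·(I − 10p_1 − 2p_2)/p_1.
Set q_1* = 11.6 in the demand function and solve for p_1: p_1 = 6.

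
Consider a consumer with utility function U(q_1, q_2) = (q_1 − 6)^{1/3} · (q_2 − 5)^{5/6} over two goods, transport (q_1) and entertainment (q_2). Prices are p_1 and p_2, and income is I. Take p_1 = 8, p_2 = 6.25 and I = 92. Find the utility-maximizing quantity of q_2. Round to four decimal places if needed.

q_2* = 6.4571

MRS = (2/5)·(q_2−5)/(q_1−6). Tangency with p_1/p_2 gives q_2−5 = (5/2)·(p_1/p_2)·(q_1−6).
After buying the subsistence bundle (6, 5), a share 2/7 of the remaining income goes to q_1: q_1* = 6 + 2/7·(I − 6p_1 − 5p_2)/p_1.
Discretionary income = 92 − 6·8 − 5·6.25 = 12.75; q_2* = 5 + 5/7·12.75/6.25 = 6.4571.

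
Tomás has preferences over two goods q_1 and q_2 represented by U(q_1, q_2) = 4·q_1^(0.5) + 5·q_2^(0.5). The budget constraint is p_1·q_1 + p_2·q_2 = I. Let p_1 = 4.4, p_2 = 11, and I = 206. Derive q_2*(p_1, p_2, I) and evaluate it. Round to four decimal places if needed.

MRS = MU_q_1/MU_q_2 = (4/5)·(q_2/q_1)^(0.5). Set equal to p_1/p_2.
Hence q_2/q_1 = ((5/4)·p_1/p_2)^(1/(0.5)), i.e. raised to the 2 power.
Substitute q_2 = (q_2/q_1)·q_1 into the budget: q_1* = I/(p_1 + p_2·(q_2/q_1)).
Numerically q_2/q_1 = 0.25, so q_1* = 206/(4.4 + 11·0.25) = 28.8112 and q_2* = 0.25·28.8112 = 7.2028.

q_2* = 7.2028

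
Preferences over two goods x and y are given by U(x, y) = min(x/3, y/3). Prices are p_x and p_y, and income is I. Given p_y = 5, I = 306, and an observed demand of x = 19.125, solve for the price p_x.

p_x = 11

With perfect complements, no substitution: consume in ratio x:y = 3:3.
Budget: p_x·x + p_y·x = I, so (3·p_x + 3·p_y)·x = 3·I.
Demand: x*(p_x,p_y,I) = 3·I/(3·p_x + 3·p_y), y* = 3·I/(3·p_x + 3·p_y).
Set x* = 19.125 in the demand function and solve for p_x: p_x = 11.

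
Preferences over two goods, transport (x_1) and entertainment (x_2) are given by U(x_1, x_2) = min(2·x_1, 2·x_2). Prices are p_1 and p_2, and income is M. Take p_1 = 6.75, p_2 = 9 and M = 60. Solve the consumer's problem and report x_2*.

Leontief preferences: the optimum is at the kink where x_1/2 = x_2/2, i.e. x_2 = x_1.
Budget: p_1·x_1 + p_2·x_1 = M, so (2·p_1 + 2·p_2)·x_1 = 2·M.
Demand: x_1*(p_1,p_2,M) = 2·M/(2·p_1 + 2·p_2), x_2* = 2·M/(2·p_1 + 2·p_2).
Here 2·6.75 + 2·9 = 31.5, giving x_2* = 3.8095.

x_2* = 3.8095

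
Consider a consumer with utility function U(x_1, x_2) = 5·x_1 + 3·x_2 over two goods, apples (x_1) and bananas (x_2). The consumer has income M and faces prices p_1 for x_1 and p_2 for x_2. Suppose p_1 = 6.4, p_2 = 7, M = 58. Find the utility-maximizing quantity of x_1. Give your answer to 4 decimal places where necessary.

x_1 gives more utility per dollar, so spend all income on x_1: x_1* = M/p_1, x_2* = 0.
Numerically: x_1* = 9.0625, x_2* = 0.

x_1* = 9.0625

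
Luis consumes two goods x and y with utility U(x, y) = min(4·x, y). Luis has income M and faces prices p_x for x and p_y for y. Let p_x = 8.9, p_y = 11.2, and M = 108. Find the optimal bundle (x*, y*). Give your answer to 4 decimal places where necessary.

Demand: x*(p_x,p_y,M) = M/(p_x + 4·p_y), y* = 4·M/(p_x + 4·p_y).
Here 8.9 + 4·11.2 = 53.7, giving x* = 2.0112 and y* = 8.0447.

x* = 2.0112, y* = 8.0447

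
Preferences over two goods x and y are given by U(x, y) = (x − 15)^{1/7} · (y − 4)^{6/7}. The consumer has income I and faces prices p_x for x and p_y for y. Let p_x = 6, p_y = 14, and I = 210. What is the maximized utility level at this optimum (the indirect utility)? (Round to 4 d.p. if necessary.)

V = 3.4238

Let x' = x−15, y' = y−4. MRS = (1/6)·y'/x' = p_x/p_y.
Substituting into the budget: x* = 15 + 1/7·(I − 15·p_x − 4·p_y)/p_x, and y* = 4 + 6/7·(…)/p_y.
Discretionary income = 210 − 15·6 − 4·14 = 64; x* = 15 + 1/7·64/6 = 16.5238; y* = 4 + 6/7·64/14 = 7.9184.
Utility at the optimum: U(16.5238, 7.9184) = 3.4238.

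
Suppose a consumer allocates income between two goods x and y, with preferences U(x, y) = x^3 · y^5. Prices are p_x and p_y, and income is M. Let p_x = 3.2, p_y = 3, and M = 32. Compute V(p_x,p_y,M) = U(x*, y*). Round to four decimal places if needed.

The MRS is (3/5)·y/x. Set MRS = p_x/p_y.
Rearranging, p_y·y = (5/3)·p_x·x. Substituting into the budget gives p_x·x·(1 + (5/3)) = M.
Demand: x*(p_x,p_y,M) = 0.375·M/p_x and y* = 0.625·M/p_y.
At p_x=3.2, p_y=3, M=32: x* = 0.375·32/3.2 = 3.75, y* = 6.6667.
Utility at the optimum: U(3.75, 6.6667) = 694444.4444.

V = 694444.4444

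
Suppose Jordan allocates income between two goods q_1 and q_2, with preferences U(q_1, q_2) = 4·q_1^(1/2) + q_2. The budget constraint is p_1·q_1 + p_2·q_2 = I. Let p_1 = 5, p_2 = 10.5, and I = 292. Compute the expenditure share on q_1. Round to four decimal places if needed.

share on q_1 = 0.3021

Utility is quasi-linear in q_2; the FOC for q_1 is 2/√q_1 = p_1/p_2.
Solve: √q_1 = 2·p_2/p_1, so q_1*(p_1,p_2) = (2·p_2/p_1)², and q_2* = (I − p_1·q_1*)/p_2.
Plugging in: q_1* = (2·10.5/5)² = 17.64, q_2* = 19.4095.
Expenditure on q_1: 5·17.64 = 88.2; share = 0.3021.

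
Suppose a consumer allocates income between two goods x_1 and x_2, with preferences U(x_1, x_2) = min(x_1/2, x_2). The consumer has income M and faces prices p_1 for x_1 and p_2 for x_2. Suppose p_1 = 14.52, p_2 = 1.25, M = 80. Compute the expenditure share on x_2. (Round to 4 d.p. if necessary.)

Leontief preferences: the optimum is at the kink where x_1/2 = x_2/1, i.e. x_2 = (1/2)·x_1.
Budget: p_1·x_1 + p_2·(1/2)·x_1 = M, so (2·p_1 + p_2)·x_1 = 2·M.
Demand: x_1*(p_1,p_2,M) = 2·M/(2·p_1 + p_2), x_2* = M/(2·p_1 + p_2).
Here 2·14.52 + 1.25 = 30.29, giving x_1* = 5.2823 and x_2* = 2.6411.
Expenditure on x_2: 1.25·2.6411 = 3.3014; share = 0.0413.

share on x_2 = 0.0413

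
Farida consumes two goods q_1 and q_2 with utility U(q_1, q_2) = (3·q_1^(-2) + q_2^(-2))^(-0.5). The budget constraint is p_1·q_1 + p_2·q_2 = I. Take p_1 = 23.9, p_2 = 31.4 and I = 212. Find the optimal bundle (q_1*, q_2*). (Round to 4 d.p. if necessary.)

MRS = MU_q_1/MU_q_2 = 3·(q_2/q_1)^(3). Set equal to p_1/p_2.
Solve for the ratio: q_2/q_1 = [(1/3)·p_1/p_2]^(1/3).
With the ratio pinned down, the budget gives q_1* = I/(p_1 + p_2·(q_2/q_1)) and q_2* = (q_2/q_1)·q_1*.
Numerically q_2/q_1 = 0.633066, so q_1* = 212/(23.9 + 31.4·0.633066) = 4.8426 and q_2* = 0.633066·4.8426 = 3.0657.

q_1* = 4.8426, q_2* = 3.0657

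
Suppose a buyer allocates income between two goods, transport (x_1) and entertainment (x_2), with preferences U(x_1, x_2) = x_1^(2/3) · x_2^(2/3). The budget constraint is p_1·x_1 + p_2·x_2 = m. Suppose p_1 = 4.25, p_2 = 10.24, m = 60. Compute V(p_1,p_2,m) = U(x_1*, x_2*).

The MRS is x_2/x_1. Set MRS = p_1/p_2.
Rearranging, p_2·x_2 = p_1·x_1. Substituting into the budget gives p_1·x_1·(1 + 1) = m.
Demand: x_1*(p_1,p_2,m) = 0.5·m/p_1 and x_2* = 0.5·m/p_2.
At p_1=4.25, p_2=10.24, m=60: x_1* = 0.5·60/4.25 = 7.0588, x_2* = 2.9297.
Utility at the optimum: U(7.0588, 2.9297) = 7.5342.

V = 7.5342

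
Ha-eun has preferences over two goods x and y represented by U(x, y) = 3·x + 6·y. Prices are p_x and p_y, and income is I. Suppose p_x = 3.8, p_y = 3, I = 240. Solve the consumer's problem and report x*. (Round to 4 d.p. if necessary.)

x* = 0

Perfect substitutes: compare marginal utility per dollar. 3/p_x vs 6/p_y → 0.7895 vs 2.
y gives more utility per dollar, so spend all income on y: y* = I/p_y, x* = 0.
Numerically: x* = 0, y* = 80.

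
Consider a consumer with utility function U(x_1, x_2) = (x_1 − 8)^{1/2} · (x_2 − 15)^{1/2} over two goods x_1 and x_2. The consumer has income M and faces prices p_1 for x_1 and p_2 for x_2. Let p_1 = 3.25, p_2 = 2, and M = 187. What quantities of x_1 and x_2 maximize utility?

MRS = (x_2−15)/(x_1−8). Tangency with p_1/p_2 gives x_2−15 = (p_1/p_2)·(x_1−8).
After buying the subsistence bundle (8, 15), a share 0.5 of the remaining income goes to x_1: x_1* = 8 + 0.5·(M − 8p_1 − 15p_2)/p_1.
Discretionary income = 187 − 8·3.25 − 15·2 = 131; x_1* = 8 + 0.5·131/3.25 = 28.1538; x_2* = 15 + 0.5·131/2 = 47.75.

x_1* = 28.1538, x_2* = 47.75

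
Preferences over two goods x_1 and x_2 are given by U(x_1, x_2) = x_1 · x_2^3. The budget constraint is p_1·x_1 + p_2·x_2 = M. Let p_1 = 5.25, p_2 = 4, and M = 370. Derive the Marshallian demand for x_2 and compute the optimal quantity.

Tangency: MRS = (1/3)·x_2/x_1 = p_1/p_2.
Rearranging, p_2·x_2 = 3·p_1·x_1. Substituting into the budget gives p_1·x_1·(1 + 3) = M.
Demand: x_1*(p_1,p_2,M) = 0.25·M/p_1 and x_2* = 0.75·M/p_2.
At p_1=5.25, p_2=4, M=370: x_2* = 0.75·370/4 = 69.375.

x_2* = 69.375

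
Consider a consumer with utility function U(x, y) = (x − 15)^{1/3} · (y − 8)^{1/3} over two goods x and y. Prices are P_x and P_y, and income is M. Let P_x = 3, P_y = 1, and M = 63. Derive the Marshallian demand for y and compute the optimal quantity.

y* = 13

Let x' = x−15, y' = y−8. MRS = y'/x' = P_x/P_y.
Substituting into the budget: x* = 15 + 0.5·(M − 15·P_x − 8·P_y)/P_x, and y* = 8 + 0.5·(…)/P_y.
Discretionary income = 63 − 15·3 − 8·1 = 10; y* = 8 + 0.5·10/1 = 13.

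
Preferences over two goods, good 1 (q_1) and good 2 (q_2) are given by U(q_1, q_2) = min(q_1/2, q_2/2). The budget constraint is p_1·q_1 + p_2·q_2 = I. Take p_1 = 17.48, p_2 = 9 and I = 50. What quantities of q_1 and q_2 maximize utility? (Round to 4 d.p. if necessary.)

q_1* = 1.8882, q_2* = 1.8882

With perfect complements, no substitution: consume in ratio q_1:q_2 = 2:2.
Budget: p_1·q_1 + p_2·q_1 = I, so (2·p_1 + 2·p_2)·q_1 = 2·I.
Demand: q_1*(p_1,p_2,I) = 2·I/(2·p_1 + 2·p_2), q_2* = 2·I/(2·p_1 + 2·p_2).
Here 2·17.48 + 2·9 = 52.96, giving q_1* = 1.8882 and q_2* = 1.8882.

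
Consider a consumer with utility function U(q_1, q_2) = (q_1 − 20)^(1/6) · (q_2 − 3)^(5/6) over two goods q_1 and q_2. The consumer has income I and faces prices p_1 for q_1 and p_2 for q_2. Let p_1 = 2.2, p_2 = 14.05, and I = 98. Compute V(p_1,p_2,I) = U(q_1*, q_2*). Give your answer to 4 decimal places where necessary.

This is Cobb-Douglas in (q_1−20, q_2−3): tangency gives 1/6·p_2·(q_2−3) = 5/6·p_1·(q_1−20).
After buying the subsistence bundle (20, 3), a share 1/6 of the remaining income goes to q_1: q_1* = 20 + 1/6·(I − 20p_1 − 3p_2)/p_1.
Discretionary income = 98 − 20·2.2 − 3·14.05 = 11.85; q_1* = 20 + 1/6·11.85/2.2 = 20.8977; q_2* = 3 + 5/6·11.85/14.05 = 3.7028.
Utility at the optimum: U(20.8977, 3.7028) = 0.7321.

V = 0.7321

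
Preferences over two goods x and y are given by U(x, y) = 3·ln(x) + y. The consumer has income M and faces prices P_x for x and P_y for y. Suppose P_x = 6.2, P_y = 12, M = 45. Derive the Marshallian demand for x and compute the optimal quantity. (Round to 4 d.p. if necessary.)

Set MRS = P_x/P_y: (3/x)/1 = P_x/P_y.
So x*(P_x,P_y) = 3·P_y/P_x, independent of income; and y* = (M − 3·P_y)/P_y.
At the given prices: x* = 3·12/6.2 = 5.8065.

x* = 5.8065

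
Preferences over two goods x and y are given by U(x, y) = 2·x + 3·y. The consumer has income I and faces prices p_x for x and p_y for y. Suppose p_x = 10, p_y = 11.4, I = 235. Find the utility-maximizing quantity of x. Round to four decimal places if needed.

Linear utility — the consumer picks whichever good has higher MU/price: 2/10 = 0.2 vs 3/11.4 = 0.2632.
y gives more utility per dollar, so spend all income on y: y* = I/p_y, x* = 0.
Numerically: x* = 0, y* = 20.614.

x* = 0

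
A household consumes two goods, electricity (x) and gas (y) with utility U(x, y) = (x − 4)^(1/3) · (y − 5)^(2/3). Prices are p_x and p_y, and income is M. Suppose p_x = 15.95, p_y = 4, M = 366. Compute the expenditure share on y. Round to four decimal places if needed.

share on y = 0.5687

Let x' = x−4, y' = y−5. MRS = (1/2)·y'/x' = p_x/p_y.
Substituting into the budget: x* = 4 + 1/3·(M − 4·p_x − 5·p_y)/p_x, and y* = 5 + 2/3·(…)/p_y.
Discretionary income = 366 − 4·15.95 − 5·4 = 282.2; x* = 4 + 1/3·282.2/15.95 = 9.8976; y* = 5 + 2/3·282.2/4 = 52.0333.
Expenditure on y: 4·52.0333 = 208.1333; share = 0.5687.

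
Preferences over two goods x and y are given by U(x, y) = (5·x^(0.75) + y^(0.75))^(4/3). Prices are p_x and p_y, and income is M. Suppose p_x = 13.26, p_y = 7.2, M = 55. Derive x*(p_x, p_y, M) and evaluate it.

From the CES first-order condition, 5·(y/x)^(0.25) = p_x/p_y.
Solve for the ratio: y/x = [(1/5)·p_x/p_y]^(4).
Substitute y = (y/x)·x into the budget: x* = M/(p_x + p_y·(y/x)).
Numerically y/x = 0.018406, so x* = 55/(13.26 + 7.2·0.018406) = 4.1068.

x* = 4.1068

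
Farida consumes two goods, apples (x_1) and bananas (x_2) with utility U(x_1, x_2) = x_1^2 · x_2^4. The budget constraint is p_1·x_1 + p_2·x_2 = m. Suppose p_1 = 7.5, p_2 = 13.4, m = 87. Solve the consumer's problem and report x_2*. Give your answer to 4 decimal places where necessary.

x_2* = 4.3284

The MRS is (1/2)·x_2/x_1. Set MRS = p_1/p_2.
Rearranging, p_2·x_2 = 2·p_1·x_1. Substituting into the budget gives p_1·x_1·(1 + 2) = m.
Demand: x_1*(p_1,p_2,m) = 1/3·m/p_1 and x_2* = 2/3·m/p_2.
At p_1=7.5, p_2=13.4, m=87: x_2* = 2/3·87/13.4 = 4.3284.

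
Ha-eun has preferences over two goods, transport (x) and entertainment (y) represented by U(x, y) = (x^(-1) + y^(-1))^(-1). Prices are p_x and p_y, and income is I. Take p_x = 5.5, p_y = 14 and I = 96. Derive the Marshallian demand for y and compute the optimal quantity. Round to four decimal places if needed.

y* = 4.2152

Numerically y/x = 0.626783, so x* = 96/(5.5 + 14·0.626783) = 6.7251 and y* = 0.626783·6.7251 = 4.2152.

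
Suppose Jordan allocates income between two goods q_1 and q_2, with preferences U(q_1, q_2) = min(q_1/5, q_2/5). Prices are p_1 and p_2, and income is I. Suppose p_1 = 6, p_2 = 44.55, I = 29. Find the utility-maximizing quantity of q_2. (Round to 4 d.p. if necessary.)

q_2* = 0.5737

Demand: q_1*(p_1,p_2,I) = 5·I/(5·p_1 + 5·p_2), q_2* = 5·I/(5·p_1 + 5·p_2).
Here 5·6 + 5·44.55 = 252.75, giving q_2* = 0.5737.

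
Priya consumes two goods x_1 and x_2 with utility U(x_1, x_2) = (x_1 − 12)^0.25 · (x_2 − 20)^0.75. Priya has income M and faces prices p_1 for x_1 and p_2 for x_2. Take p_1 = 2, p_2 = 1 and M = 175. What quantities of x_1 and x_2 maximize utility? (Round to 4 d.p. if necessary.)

MRS = (1/3)·(x_2−20)/(x_1−12). Tangency with p_1/p_2 gives x_2−20 = 3·(p_1/p_2)·(x_1−12).
After buying the subsistence bundle (12, 20), a share 0.25 of the remaining income goes to x_1: x_1* = 12 + 0.25·(M − 12p_1 − 20p_2)/p_1.
Discretionary income = 175 − 12·2 − 20·1 = 131; x_1* = 12 + 0.25·131/2 = 28.375; x_2* = 20 + 0.75·131/1 = 118.25.

x_1* = 28.375, x_2* = 118.25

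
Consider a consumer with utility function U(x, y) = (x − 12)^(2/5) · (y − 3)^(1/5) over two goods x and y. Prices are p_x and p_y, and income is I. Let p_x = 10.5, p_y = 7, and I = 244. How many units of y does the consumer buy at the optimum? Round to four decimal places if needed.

This is Cobb-Douglas in (x−12, y−3): tangency gives 0.4·p_y·(y−3) = 0.2·p_x·(x−12).
Substituting into the budget: x* = 12 + 2/3·(I − 12·p_x − 3·p_y)/p_x, and y* = 3 + 1/3·(…)/p_y.
Discretionary income = 244 − 12·10.5 − 3·7 = 97; y* = 3 + 1/3·97/7 = 7.619.

y* = 7.619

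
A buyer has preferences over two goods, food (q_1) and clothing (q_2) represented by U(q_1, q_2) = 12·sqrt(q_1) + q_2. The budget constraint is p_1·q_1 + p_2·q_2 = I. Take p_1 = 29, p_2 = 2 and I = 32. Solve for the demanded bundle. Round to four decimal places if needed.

Plugging in: q_1* = (6·2/29)² = 0.1712, q_2* = 13.5172.

q_1* = 0.1712, q_2* = 13.5172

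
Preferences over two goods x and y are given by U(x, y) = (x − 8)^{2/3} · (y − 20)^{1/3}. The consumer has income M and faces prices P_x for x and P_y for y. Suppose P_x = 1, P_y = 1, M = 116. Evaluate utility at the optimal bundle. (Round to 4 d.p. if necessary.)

V = 46.5638

MRS = 2·(y−20)/(x−8). Tangency with P_x/P_y gives y−20 = (1/2)·(P_x/P_y)·(x−8).
After buying the subsistence bundle (8, 20), a share 2/3 of the remaining income goes to x: x* = 8 + 2/3·(M − 8P_x − 20P_y)/P_x.
Discretionary income = 116 − 8·1 − 20·1 = 88; x* = 8 + 2/3·88/1 = 66.6667; y* = 20 + 1/3·88/1 = 49.3333.
Utility at the optimum: U(66.6667, 49.3333) = 46.5638.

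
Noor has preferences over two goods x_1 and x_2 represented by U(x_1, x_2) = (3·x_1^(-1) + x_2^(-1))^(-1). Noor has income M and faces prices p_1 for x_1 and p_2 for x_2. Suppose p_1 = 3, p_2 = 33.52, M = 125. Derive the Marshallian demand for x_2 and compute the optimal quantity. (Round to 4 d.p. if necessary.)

From the CES first-order condition, 3·(x_2/x_1)^(2) = p_1/p_2.
Solve for the ratio: x_2/x_1 = [(1/3)·p_1/p_2]^(0.5).
Substitute x_2 = (x_2/x_1)·x_1 into the budget: x_1* = M/(p_1 + p_2·(x_2/x_1)).
Numerically x_2/x_1 = 0.172722, so x_1* = 125/(3 + 33.52·0.172722) = 14.2213 and x_2* = 0.172722·14.2213 = 2.4563.

x_2* = 2.4563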